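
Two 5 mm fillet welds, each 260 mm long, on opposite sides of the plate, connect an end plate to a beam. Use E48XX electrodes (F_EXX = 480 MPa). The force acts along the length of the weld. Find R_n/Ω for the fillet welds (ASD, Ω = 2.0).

R_n/Ω ≈ 265 kN

Effective throat t_e = 0.707 × 5 = 3.535 mm.
Total length L = 520 mm; A_we = 3.535 × 520 = 1838 mm².
F_nw = 0.6 F_EXX = 0.6 × 480 = 288 MPa.
R_n = 288 × 1838 × 10⁻³ = 529.4 kN; R_n/Ω = 529.4/2.0 = 264.7 kN.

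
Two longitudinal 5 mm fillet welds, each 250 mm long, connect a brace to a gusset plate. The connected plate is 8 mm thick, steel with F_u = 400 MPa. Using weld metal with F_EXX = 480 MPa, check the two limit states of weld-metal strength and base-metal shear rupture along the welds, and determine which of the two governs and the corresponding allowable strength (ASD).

R_n/Ω ≈ 255 kN (weld metal governs)

t_e = 0.707 × 5 = 3.535 mm; L = 500 mm.
Weld metal: R_n/Ω = (1/2.0) × 0.6 × 480 × 3.535 × 500 × 10⁻³ = 254.5 kN.
Base metal (shear rupture): R_n/Ω = (1/2.0) × 0.6 × 400 × 8 × 500 × 10⁻³ = 480 kN.
Governing: weld metal.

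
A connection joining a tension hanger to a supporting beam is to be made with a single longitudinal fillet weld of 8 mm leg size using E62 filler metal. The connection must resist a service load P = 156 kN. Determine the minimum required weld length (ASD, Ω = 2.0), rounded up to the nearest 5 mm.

E62XX → F_EXX = 620 MPa.
Throat t_e = 0.707 × 8 = 5.656 mm.
r_n/Ω = (0.6 × 620 × 5.656) / 2.0 = 1052 N/mm = 1.052 kN/mm.
L_req = P / (r_n/Ω) = 156 / 1.052 = 148.3 mm total.
Round up → use L = 150 mm.

L = 150 mm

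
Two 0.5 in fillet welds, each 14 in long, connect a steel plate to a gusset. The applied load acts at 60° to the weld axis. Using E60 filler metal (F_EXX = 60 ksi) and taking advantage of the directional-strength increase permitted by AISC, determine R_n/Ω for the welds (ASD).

R_n/Ω ≈ 250 kip

t_e = 0.707 × 0.5 = 0.3535 in; A_we = 0.3535 × 28 = 9.898 in².
Directional factor: 1.0 + 0.5 sin^1.5(60°) = 1.403.
F_nw = 0.6 × 60 × 1.403 = 50.51 ksi.
R_n/Ω = (50.51 × 9.898) / 2.0 = 250 kip.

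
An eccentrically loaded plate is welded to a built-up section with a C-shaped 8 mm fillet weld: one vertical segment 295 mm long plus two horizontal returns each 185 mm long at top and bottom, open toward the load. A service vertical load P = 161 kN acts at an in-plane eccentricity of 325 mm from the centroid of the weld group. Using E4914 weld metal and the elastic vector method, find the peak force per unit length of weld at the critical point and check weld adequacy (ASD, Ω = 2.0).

f_max ≈ 1000 N/mm; NOT adequate

E49XX → F_EXX = 490 MPa.
Total weld length L_w = 665 mm. Treat welds as unit-width lines.
Centroid: x̄ = 2×185×92.5 / 665 = 51.47 mm from the vertical weld.
Polar moment about centroid: J = I_x + I_y = [295³/12 + 2×185×147.5²] + [295×51.47² + 2(185³/12 + 185×41.03²)] = 12650000 mm³.
Direct shear f_v = P/L_w = 161×10³ / 665 = 242.1 N/mm (vertical).
Torsion M = P·e = 161×10³ × 325 = 52325000 N·mm.
Critical point at (x, y) = (133.5, 147.5) from centroid. f_tx = M·y/J = 610.2 N/mm; f_ty = M·x/J = 552.4 N/mm.
Resultant f_max = √[f_tx² + (f_v + f_ty)²] = √[610.2² + (242.1 + 552.4)²] = 1002 N/mm.
Capacity per unit length: r_n/Ω = (1/2.0) × 0.6 × 490 × (0.707 × 8) = 831.4 N/mm.
1002 > 831.4 → NOT adequate.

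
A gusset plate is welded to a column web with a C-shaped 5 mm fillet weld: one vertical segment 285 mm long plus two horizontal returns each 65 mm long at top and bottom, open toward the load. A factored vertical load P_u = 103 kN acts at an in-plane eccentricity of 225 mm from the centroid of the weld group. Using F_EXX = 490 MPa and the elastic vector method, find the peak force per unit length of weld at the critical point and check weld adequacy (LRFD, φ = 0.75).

f_max ≈ 872 N/mm; NOT adequate

Total weld length L_w = 415 mm. Treat welds as unit-width lines.
Centroid: x̄ = 2×65×32.5 / 415 = 10.18 mm from the vertical weld.
Polar moment about centroid: J = I_x + I_y = [285³/12 + 2×65×142.5²] + [285×10.18² + 2(65³/12 + 65×22.32²)] = 4709000 mm³.
Direct shear f_v = P/L_w = 103×10³ / 415 = 248.2 N/mm (vertical).
Torsion M = P·e = 103×10³ × 225 = 23175000 N·mm.
Critical point at (x, y) = (54.82, 142.5) from centroid. f_tx = M·y/J = 701.3 N/mm; f_ty = M·x/J = 269.8 N/mm.
Resultant f_max = √[f_tx² + (f_v + f_ty)²] = √[701.3² + (248.2 + 269.8)²] = 871.9 N/mm.
Capacity per unit length: φr_n = 0.75 × 0.6 × 490 × (0.707 × 5) = 779.5 N/mm.
871.9 > 779.5 → NOT adequate.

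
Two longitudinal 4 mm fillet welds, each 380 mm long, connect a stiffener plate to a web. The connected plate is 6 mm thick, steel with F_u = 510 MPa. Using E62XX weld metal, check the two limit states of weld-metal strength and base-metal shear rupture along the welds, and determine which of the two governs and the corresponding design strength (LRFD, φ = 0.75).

E62XX → F_EXX = 620 MPa.
t_e = 0.707 × 4 = 2.828 mm; L = 760 mm.
Weld metal: φR_n = 0.75 × 0.6 × 620 × 2.828 × 760 × 10⁻³ = 599.6 kN.
Base metal (shear rupture): φR_n = 0.75 × 0.6 × 510 × 6 × 760 × 10⁻³ = 1047 kN.
Governing: weld metal.

φR_n ≈ 600 kN (weld metal governs)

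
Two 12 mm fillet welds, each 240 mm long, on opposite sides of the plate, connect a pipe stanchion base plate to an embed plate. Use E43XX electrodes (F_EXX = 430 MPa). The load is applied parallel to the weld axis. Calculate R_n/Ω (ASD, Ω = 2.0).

R_n/Ω ≈ 525 kN

Effective throat t_e = 0.707 × 12 = 8.484 mm.
Total length L = 480 mm; A_we = 8.484 × 480 = 4072 mm².
F_nw = 0.6 F_EXX = 0.6 × 430 = 258 MPa.
R_n = 258 × 4072 × 10⁻³ = 1051 kN; R_n/Ω = 1051/2.0 = 525.3 kN.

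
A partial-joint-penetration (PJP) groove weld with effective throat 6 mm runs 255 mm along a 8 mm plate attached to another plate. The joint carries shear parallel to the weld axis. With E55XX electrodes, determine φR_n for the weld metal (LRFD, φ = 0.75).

E55XX → F_EXX = 550 MPa.
Effective throat (given) t_e = 6 mm.
A_we = 6 × 255 = 1530 mm².
F_nw = 0.6 F_EXX = 330 MPa.
φR_n = 0.75 × 330 × 1530 × 10⁻³ = 378.7 kN.

φR_n ≈ 379 kN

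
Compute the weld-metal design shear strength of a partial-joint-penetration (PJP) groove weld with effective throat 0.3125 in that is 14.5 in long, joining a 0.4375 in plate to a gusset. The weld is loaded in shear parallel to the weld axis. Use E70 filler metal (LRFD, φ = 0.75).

φR_n ≈ 143 kips

E70XX → F_EXX = 70 ksi.
Effective throat (given) t_e = 0.3125 in.
A_we = 0.3125 × 14.5 = 4.531 in².
F_nw = 0.6 F_EXX = 42 ksi.
φR_n = 0.75 × 42 × 4.531 = 142.7 kips.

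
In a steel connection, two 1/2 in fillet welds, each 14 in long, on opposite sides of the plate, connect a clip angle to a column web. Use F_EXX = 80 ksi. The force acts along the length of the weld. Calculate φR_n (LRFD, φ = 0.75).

φR_n ≈ 356 kips

Effective throat t_e = 0.707 × 0.5 = 0.3535 in.
Total length L = 28 in; A_we = 0.3535 × 28 = 9.898 in².
F_nw = 0.6 F_EXX = 0.6 × 80 = 48 ksi.
φR_n = 0.75 × 48 × 9.898 = 356.3 kips.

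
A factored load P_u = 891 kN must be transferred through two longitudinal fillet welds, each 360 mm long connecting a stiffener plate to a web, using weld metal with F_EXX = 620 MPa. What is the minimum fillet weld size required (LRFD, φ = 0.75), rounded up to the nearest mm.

w = 7 mm

Total weld length L = 720 mm.
Required throat t_e = P_u / (φ × 0.6 F_EXX × L) = 891 / (0.75 × 0.6 × 620 × 720 × 10⁻³) = 4.435 mm.
Required leg w = t_e / 0.707 = 6.274 mm → use 7 mm.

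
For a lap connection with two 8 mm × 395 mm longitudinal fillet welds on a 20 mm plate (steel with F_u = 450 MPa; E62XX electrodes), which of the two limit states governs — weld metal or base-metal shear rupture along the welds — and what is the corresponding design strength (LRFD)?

E62XX → F_EXX = 620 MPa.
t_e = 0.707 × 8 = 5.656 mm; L = 790 mm.
Weld metal: φR_n = 0.75 × 0.6 × 620 × 5.656 × 790 × 10⁻³ = 1247 kN.
Base metal (shear rupture): φR_n = 0.75 × 0.6 × 450 × 20 × 790 × 10⁻³ = 3200 kN.
Governing: weld metal.

φR_n ≈ 1250 kN (weld metal governs)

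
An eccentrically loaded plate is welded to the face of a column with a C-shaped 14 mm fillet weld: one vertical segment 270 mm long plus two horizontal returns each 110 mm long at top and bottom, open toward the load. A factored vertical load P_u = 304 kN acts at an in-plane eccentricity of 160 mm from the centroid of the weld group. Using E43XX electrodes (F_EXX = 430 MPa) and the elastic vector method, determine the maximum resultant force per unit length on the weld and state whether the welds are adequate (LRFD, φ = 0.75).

Total weld length L_w = 490 mm. Treat welds as unit-width lines.
Centroid: x̄ = 2×110×55 / 490 = 24.69 mm from the vertical weld.
Polar moment about centroid: J = I_x + I_y = [270³/12 + 2×110×135²] + [270×24.69² + 2(110³/12 + 110×30.31²)] = 6238000 mm³.
Direct shear f_v = P/L_w = 304×10³ / 490 = 620.4 N/mm (vertical).
Torsion M = P·e = 304×10³ × 160 = 48640000 N·mm.
Critical point at (x, y) = (85.31, 135) from centroid. f_tx = M·y/J = 1053 N/mm; f_ty = M·x/J = 665.1 N/mm.
Resultant f_max = √[f_tx² + (f_v + f_ty)²] = √[1053² + (620.4 + 665.1)²] = 1661 N/mm.
Capacity per unit length: φr_n = 0.75 × 0.6 × 430 × (0.707 × 14) = 1915 N/mm.
1661 ≤ 1915 → adequate.

f_max ≈ 1660 N/mm; adequate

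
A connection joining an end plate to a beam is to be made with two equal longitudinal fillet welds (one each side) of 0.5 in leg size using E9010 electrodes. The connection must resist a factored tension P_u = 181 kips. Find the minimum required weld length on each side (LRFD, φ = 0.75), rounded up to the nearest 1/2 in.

L = 6.5 in on each side

E90XX → F_EXX = 90 ksi.
Throat t_e = 0.707 × 0.5 = 0.3535 in.
φr_n = 0.75 × 0.6 × 90 × 0.3535 = 14.32 kips/in.
L_req = P_u / φr_n = 181 / 14.32 = 12.64 in total.
Per side: 12.64 / 2 = 6.321 in.
Round up → use L = 6.5 in on each side.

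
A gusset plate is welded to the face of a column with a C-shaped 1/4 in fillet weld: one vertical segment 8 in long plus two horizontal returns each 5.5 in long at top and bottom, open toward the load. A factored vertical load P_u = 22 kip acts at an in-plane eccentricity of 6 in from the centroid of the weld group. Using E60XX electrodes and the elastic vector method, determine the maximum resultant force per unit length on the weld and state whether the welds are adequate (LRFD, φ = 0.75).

E60XX → F_EXX = 60 ksi.
Total weld length L_w = 19 in. Treat welds as unit-width lines.
Centroid: x̄ = 2×5.5×2.75 / 19 = 1.592 in from the vertical weld.
Polar moment about centroid: J = I_x + I_y = [8³/12 + 2×5.5×4²] + [8×1.592² + 2(5.5³/12 + 5.5×1.158²)] = 281.4 in³.
Direct shear f_v = P/L_w = 22 / 19 = 1.158 kip/in (vertical).
Torsion M = P·e = 22 × 6 = 132 kip·in.
Critical point at (x, y) = (3.908, 4) from centroid. f_tx = M·y/J = 1.876 kip/in; f_ty = M·x/J = 1.833 kip/in.
Resultant f_max = √[f_tx² + (f_v + f_ty)²] = √[1.876² + (1.158 + 1.833)²] = 3.531 kip/in.
Capacity per unit length: φr_n = 0.75 × 0.6 × 60 × (0.707 × 0.25) = 4.772 kip/in.
3.531 ≤ 4.772 → adequate.

f_max ≈ 3.53 kip/in; adequate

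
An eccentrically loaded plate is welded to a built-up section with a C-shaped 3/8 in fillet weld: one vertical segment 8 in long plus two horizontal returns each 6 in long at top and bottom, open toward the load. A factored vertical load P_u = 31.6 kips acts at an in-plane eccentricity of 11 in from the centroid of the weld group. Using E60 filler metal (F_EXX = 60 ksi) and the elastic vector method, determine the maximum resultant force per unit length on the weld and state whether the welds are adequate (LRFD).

Total weld length L_w = 20 in. Treat welds as unit-width lines.
Centroid: x̄ = 2×6×3 / 20 = 1.8 in from the vertical weld.
Polar moment about centroid: J = I_x + I_y = [8³/12 + 2×6×4²] + [8×1.8² + 2(6³/12 + 6×1.2²)] = 313.9 in³.
Direct shear f_v = P/L_w = 31.6 / 20 = 1.58 kip/in (vertical).
Torsion M = P·e = 31.6 × 11 = 347.6 kip·in.
Critical point at (x, y) = (4.2, 4) from centroid. f_tx = M·y/J = 4.43 kip/in; f_ty = M·x/J = 4.651 kip/in.
Resultant f_max = √[f_tx² + (f_v + f_ty)²] = √[4.43² + (1.58 + 4.651)²] = 7.646 kip/in.
Capacity per unit length: φr_n = 0.75 × 0.6 × 60 × (0.707 × 0.375) = 7.158 kip/in.
7.646 > 7.158 → NOT adequate.

f_max ≈ 7.65 kip/in; NOT adequate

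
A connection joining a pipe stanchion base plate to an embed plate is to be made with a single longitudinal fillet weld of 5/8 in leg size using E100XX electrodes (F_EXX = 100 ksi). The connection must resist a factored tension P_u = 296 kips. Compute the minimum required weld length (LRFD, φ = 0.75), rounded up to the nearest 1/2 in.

L = 15 in

Throat t_e = 0.707 × 0.625 = 0.4419 in.
φr_n = 0.75 × 0.6 × 100 × 0.4419 = 19.88 kips/in.
L_req = P_u / φr_n = 296 / 19.88 = 14.89 in total.
Round up → use L = 15 in.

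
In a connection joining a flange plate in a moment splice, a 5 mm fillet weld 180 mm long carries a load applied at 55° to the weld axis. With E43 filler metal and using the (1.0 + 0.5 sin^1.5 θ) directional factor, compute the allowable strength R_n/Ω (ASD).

R_n/Ω ≈ 113 kN

E43XX → F_EXX = 430 MPa.
t_e = 0.707 × 5 = 3.535 mm; A_we = 3.535 × 180 = 636.3 mm².
Directional factor: 1.0 + 0.5 sin^1.5(55°) = 1.371.
F_nw = 0.6 × 430 × 1.371 = 353.6 MPa.
R_n/Ω = (353.6 × 636.3) / 2.0 × 10⁻³ = 112.5 kN.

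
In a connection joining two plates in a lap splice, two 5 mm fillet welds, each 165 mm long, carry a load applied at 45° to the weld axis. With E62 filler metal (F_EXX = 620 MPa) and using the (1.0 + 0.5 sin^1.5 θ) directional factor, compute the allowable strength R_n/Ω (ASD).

R_n/Ω ≈ 281 kN

t_e = 0.707 × 5 = 3.535 mm; A_we = 3.535 × 330 = 1167 mm².
Directional factor: 1.0 + 0.5 sin^1.5(45°) = 1.297.
F_nw = 0.6 × 620 × 1.297 = 482.6 MPa.
R_n/Ω = (482.6 × 1167) / 2.0 × 10⁻³ = 281.5 kN.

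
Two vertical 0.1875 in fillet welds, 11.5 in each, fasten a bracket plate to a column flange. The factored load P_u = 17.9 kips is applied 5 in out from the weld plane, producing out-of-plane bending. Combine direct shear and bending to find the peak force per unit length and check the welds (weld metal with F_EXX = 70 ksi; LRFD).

L_w = 2 × 11.5 = 23 in; section modulus (unit throat) S = 2 × L²/6 = 44.08 in².
Direct shear f_v = P/L_w = 17.9/23 = 0.7783 kip/in.
Moment M = P × e = 17.9 × 5 = 89.5 kip·in; bending f_b = M/S = 2.03 kip/in.
f_max = √(f_v² + f_b²) = √(0.7783² + 2.03²) = 2.174 kip/in.
φr_n = 0.75 × 0.6 × 70 × (0.707 × 0.1875) = 4.176 kip/in → adequate.

f_max ≈ 2.17 kip/in; adequate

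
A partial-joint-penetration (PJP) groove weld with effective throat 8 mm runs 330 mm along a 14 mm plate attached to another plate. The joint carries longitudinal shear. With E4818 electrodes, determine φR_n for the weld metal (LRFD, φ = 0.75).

E48XX → F_EXX = 480 MPa.
Effective throat (given) t_e = 8 mm.
A_we = 8 × 330 = 2640 mm².
F_nw = 0.6 F_EXX = 288 MPa.
φR_n = 0.75 × 288 × 2640 × 10⁻³ = 570.2 kN.

φR_n ≈ 570 kN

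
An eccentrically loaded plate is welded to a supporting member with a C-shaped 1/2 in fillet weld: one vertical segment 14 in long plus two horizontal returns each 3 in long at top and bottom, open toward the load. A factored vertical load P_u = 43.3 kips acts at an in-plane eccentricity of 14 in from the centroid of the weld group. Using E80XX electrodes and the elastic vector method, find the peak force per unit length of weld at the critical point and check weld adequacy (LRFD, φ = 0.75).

E80XX → F_EXX = 80 ksi.
Total weld length L_w = 20 in. Treat welds as unit-width lines.
Centroid: x̄ = 2×3×1.5 / 20 = 0.45 in from the vertical weld.
Polar moment about centroid: J = I_x + I_y = [14³/12 + 2×3×7²] + [14×0.45² + 2(3³/12 + 3×1.05²)] = 536.6 in³.
Direct shear f_v = P/L_w = 43.3 / 20 = 2.165 kip/in (vertical).
Torsion M = P·e = 43.3 × 14 = 606.2 kip·in.
Critical point at (x, y) = (2.55, 7) from centroid. f_tx = M·y/J = 7.908 kip/in; f_ty = M·x/J = 2.881 kip/in.
Resultant f_max = √[f_tx² + (f_v + f_ty)²] = √[7.908² + (2.165 + 2.881)²] = 9.38 kip/in.
Capacity per unit length: φr_n = 0.75 × 0.6 × 80 × (0.707 × 0.5) = 12.73 kip/in.
9.38 ≤ 12.73 → adequate.

f_max ≈ 9.38 kip/in; adequate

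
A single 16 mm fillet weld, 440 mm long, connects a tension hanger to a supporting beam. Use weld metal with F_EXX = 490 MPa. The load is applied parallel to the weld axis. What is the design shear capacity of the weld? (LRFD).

φR_n ≈ 1100 kN

Effective throat t_e = 0.707 × 16 = 11.31 mm.
Total length L = 440 mm; A_we = 11.31 × 440 = 4977 mm².
F_nw = 0.6 F_EXX = 0.6 × 490 = 294 MPa.
φR_n = 0.75 × 294 × 4977 × 10⁻³ = 1097 kN.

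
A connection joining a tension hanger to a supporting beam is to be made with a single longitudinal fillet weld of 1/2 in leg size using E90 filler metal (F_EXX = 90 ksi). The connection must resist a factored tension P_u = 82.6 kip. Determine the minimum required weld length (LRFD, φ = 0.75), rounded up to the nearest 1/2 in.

Throat t_e = 0.707 × 0.5 = 0.3535 in.
φr_n = 0.75 × 0.6 × 90 × 0.3535 = 14.32 kip/in.
L_req = P_u / φr_n = 82.6 / 14.32 = 5.769 in total.
Round up → use L = 6 in.

L = 6 in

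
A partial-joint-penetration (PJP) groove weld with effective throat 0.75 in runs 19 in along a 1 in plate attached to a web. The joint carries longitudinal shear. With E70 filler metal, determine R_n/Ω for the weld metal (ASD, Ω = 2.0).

E70XX → F_EXX = 70 ksi.
Effective throat (given) t_e = 0.75 in.
A_we = 0.75 × 19 = 14.25 in².
F_nw = 0.6 F_EXX = 42 ksi.
R_n/Ω = (42 × 14.25) / 2.0 = 299.2 kips.

R_n/Ω ≈ 299 kips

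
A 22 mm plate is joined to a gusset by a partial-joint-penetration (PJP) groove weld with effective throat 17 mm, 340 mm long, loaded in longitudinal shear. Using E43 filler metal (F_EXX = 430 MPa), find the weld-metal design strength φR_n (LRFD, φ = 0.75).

φR_n ≈ 1120 kN

Effective throat (given) t_e = 17 mm.
A_we = 17 × 340 = 5780 mm².
F_nw = 0.6 F_EXX = 258 MPa.
φR_n = 0.75 × 258 × 5780 × 10⁻³ = 1118 kN.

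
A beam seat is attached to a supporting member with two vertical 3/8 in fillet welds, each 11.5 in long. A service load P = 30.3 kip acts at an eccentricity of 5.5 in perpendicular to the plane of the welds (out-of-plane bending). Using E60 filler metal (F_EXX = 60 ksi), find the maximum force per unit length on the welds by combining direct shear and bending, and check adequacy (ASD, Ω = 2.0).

f_max ≈ 4 kip/in; adequate

L_w = 2 × 11.5 = 23 in; section modulus (unit throat) S = 2 × L²/6 = 44.08 in².
Direct shear f_v = P/L_w = 30.3/23 = 1.317 kip/in.
Moment M = P × e = 30.3 × 5.5 = 166.65 kip·in; bending f_b = M/S = 3.78 kip/in.
f_max = √(f_v² + f_b²) = √(1.317² + 3.78²) = 4.003 kip/in.
r_n/Ω = (1/2.0) × 0.6 × 60 × (0.707 × 0.375) = 4.772 kip/in → adequate.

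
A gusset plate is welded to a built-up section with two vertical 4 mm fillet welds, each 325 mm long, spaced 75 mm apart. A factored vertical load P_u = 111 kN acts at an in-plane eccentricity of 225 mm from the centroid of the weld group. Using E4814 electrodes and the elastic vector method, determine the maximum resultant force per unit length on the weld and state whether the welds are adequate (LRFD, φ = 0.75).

E48XX → F_EXX = 480 MPa.
Total weld length L_w = 650 mm. Treat welds as unit-width lines.
Polar moment about centroid: J = 2[d³/12 + d(b/2)²] = 2[325³/12 + 325×37.5²] = 6635000 mm³.
Direct shear f_v = P/L_w = 111×10³ / 650 = 170.8 N/mm (vertical).
Torsion M = P·e = 111×10³ × 225 = 24975000 N·mm.
Critical point at (x, y) = (37.5, 162.5) from centroid. f_tx = M·y/J = 611.6 N/mm; f_ty = M·x/J = 141.1 N/mm.
Resultant f_max = √[f_tx² + (f_v + f_ty)²] = √[611.6² + (170.8 + 141.1)²] = 686.6 N/mm.
Capacity per unit length: φr_n = 0.75 × 0.6 × 480 × (0.707 × 4) = 610.8 N/mm.
686.6 > 610.8 → NOT adequate.

f_max ≈ 687 N/mm; NOT adequate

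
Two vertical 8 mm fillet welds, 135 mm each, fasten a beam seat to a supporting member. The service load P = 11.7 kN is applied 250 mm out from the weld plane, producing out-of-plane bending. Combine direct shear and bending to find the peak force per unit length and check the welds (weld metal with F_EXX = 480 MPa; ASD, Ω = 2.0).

L_w = 2 × 135 = 270 mm; section modulus (unit throat) S = 2 × L²/6 = 6075 mm².
Direct shear f_v = P/L_w = 11.7×10³/270 = 43.33 N/mm.
Moment M = P × e = 11.7×10³ × 250 = 2925000 N·mm; bending f_b = M/S = 481.5 N/mm.
f_max = √(f_v² + f_b²) = √(43.33² + 481.5²) = 483.4 N/mm.
r_n/Ω = (1/2.0) × 0.6 × 480 × (0.707 × 8) = 814.5 N/mm → adequate.

f_max ≈ 483 N/mm; adequate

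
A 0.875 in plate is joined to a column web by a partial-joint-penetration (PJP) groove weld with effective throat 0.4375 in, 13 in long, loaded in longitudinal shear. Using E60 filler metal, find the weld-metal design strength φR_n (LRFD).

φR_n ≈ 154 kip

E60XX → F_EXX = 60 ksi.
Effective throat (given) t_e = 0.4375 in.
A_we = 0.4375 × 13 = 5.688 in².
F_nw = 0.6 F_EXX = 36 ksi.
φR_n = 0.75 × 36 × 5.688 = 153.6 kip.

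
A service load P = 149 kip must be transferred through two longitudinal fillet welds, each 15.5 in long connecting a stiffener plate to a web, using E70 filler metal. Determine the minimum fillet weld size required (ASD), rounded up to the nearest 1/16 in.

E70XX → F_EXX = 70 ksi.
Total weld length L = 31 in.
Required throat t_e = P × Ω / (0.6 F_EXX × L) = 149 × 2.0 / (0.6 × 70 × 31) = 0.2289 in.
Required leg w = t_e / 0.707 = 0.3237 in → use 3/8 in.

w = 3/8 in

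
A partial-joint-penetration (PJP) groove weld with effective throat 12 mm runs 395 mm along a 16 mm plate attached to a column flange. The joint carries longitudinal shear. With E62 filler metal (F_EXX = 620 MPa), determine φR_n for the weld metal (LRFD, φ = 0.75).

φR_n ≈ 1320 kN

Effective throat (given) t_e = 12 mm.
A_we = 12 × 395 = 4740 mm².
F_nw = 0.6 F_EXX = 372 MPa.
φR_n = 0.75 × 372 × 4740 × 10⁻³ = 1322 kN.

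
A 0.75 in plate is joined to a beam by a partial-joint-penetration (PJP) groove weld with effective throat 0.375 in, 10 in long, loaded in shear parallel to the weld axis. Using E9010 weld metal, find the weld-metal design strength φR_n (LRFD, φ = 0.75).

E90XX → F_EXX = 90 ksi.
Effective throat (given) t_e = 0.375 in.
A_we = 0.375 × 10 = 3.75 in².
F_nw = 0.6 F_EXX = 54 ksi.
φR_n = 0.75 × 54 × 3.75 = 151.9 kip.

φR_n ≈ 152 kip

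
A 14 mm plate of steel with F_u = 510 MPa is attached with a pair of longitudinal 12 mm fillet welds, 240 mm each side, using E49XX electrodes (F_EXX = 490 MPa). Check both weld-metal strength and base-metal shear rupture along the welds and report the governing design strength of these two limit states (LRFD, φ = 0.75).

t_e = 0.707 × 12 = 8.484 mm; L = 480 mm.
Weld metal: φR_n = 0.75 × 0.6 × 490 × 8.484 × 480 × 10⁻³ = 897.9 kN.
Base metal (shear rupture): φR_n = 0.75 × 0.6 × 510 × 14 × 480 × 10⁻³ = 1542 kN.
Governing: weld metal.

φR_n ≈ 898 kN (weld metal governs)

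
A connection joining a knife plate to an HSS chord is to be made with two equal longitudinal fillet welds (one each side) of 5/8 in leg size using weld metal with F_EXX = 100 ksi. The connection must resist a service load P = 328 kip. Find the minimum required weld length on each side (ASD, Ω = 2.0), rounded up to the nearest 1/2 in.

L = 12.5 in on each side

Throat t_e = 0.707 × 0.625 = 0.4419 in.
r_n/Ω = (0.6 × 100 × 0.4419) / 2.0 = 13.26 kip/in.
L_req = P / (r_n/Ω) = 328 / 13.26 = 24.74 in total.
Per side: 24.74 / 2 = 12.37 in.
Round up → use L = 12.5 in on each side.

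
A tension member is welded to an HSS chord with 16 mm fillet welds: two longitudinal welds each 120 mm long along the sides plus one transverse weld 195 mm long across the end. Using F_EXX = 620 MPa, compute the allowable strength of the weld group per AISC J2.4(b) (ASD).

R_n/Ω ≈ 1040 kN

t_e = 0.707 × 16 = 11.31 mm.
R_nwl = 0.6 × 620 × 11.31 × 240 × 10⁻³ = 1010 kN (longitudinal, 2 welds).
R_nwt = 0.6 × 620 × 11.31 × 195 × 10⁻³ = 820.6 kN (transverse, base value).
(i) R_nwl + R_nwt = 1831 kN; (ii) 0.85 R_nwl + 1.5 R_nwt = 2089 kN.
R_n = max = 2089 kN [governs: (ii)]; R_n/Ω = 1045 kN.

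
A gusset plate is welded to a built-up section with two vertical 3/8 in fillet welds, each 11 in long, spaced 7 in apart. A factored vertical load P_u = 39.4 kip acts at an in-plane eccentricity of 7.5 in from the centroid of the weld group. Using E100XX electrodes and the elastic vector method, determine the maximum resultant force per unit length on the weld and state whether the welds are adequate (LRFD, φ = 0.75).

f_max ≈ 5.11 kip/in; adequate

E100XX → F_EXX = 100 ksi.
Total weld length L_w = 22 in. Treat welds as unit-width lines.
Polar moment about centroid: J = 2[d³/12 + d(b/2)²] = 2[11³/12 + 11×3.5²] = 491.3 in³.
Direct shear f_v = P/L_w = 39.4 / 22 = 1.791 kip/in (vertical).
Torsion M = P·e = 39.4 × 7.5 = 295.5 kip·in.
Critical point at (x, y) = (3.5, 5.5) from centroid. f_tx = M·y/J = 3.308 kip/in; f_ty = M·x/J = 2.105 kip/in.
Resultant f_max = √[f_tx² + (f_v + f_ty)²] = √[3.308² + (1.791 + 2.105)²] = 5.111 kip/in.
Capacity per unit length: φr_n = 0.75 × 0.6 × 100 × (0.707 × 0.375) = 11.93 kip/in.
5.111 ≤ 11.93 → adequate.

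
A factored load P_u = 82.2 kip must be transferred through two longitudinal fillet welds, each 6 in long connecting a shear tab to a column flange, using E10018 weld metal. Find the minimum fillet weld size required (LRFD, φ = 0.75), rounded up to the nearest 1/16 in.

w = 1/4 in

E100XX → F_EXX = 100 ksi.
Total weld length L = 12 in.
Required throat t_e = P_u / (φ × 0.6 F_EXX × L) = 82.2 / (0.75 × 0.6 × 100 × 12) = 0.1522 in.
Required leg w = t_e / 0.707 = 0.2153 in → use 1/4 in.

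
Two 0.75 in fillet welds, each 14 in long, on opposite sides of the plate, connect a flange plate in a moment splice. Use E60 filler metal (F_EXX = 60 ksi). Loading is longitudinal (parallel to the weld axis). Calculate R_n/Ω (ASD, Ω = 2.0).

R_n/Ω ≈ 267 kip

Effective throat t_e = 0.707 × 0.75 = 0.5302 in.
Total length L = 28 in; A_we = 0.5302 × 28 = 14.85 in².
F_nw = 0.6 F_EXX = 0.6 × 60 = 36 ksi.
R_n = 36 × 14.85 = 534.5 kip; R_n/Ω = 534.5/2.0 = 267.2 kip.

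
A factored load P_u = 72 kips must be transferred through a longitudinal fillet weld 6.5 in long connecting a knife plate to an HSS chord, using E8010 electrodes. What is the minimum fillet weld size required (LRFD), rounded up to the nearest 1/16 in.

w = 7/16 in

E80XX → F_EXX = 80 ksi.
Total weld length L = 6.5 in.
Required throat t_e = P_u / (φ × 0.6 F_EXX × L) = 72 / (0.75 × 0.6 × 80 × 6.5) = 0.3077 in.
Required leg w = t_e / 0.707 = 0.4352 in → use 7/16 in.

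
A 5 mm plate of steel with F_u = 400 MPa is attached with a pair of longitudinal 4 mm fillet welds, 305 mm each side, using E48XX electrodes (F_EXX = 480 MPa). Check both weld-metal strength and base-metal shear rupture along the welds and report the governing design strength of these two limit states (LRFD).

t_e = 0.707 × 4 = 2.828 mm; L = 610 mm.
Weld metal: φR_n = 0.75 × 0.6 × 480 × 2.828 × 610 × 10⁻³ = 372.6 kN.
Base metal (shear rupture): φR_n = 0.75 × 0.6 × 400 × 5 × 610 × 10⁻³ = 549 kN.
Governing: weld metal.

φR_n ≈ 373 kN (weld metal governs)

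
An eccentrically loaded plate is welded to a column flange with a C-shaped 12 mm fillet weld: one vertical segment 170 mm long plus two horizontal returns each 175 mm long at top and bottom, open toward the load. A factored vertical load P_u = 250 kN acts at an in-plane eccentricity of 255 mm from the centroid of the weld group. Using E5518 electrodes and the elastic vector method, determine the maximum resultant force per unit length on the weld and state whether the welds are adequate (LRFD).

E55XX → F_EXX = 550 MPa.
Total weld length L_w = 520 mm. Treat welds as unit-width lines.
Centroid: x̄ = 2×175×87.5 / 520 = 58.89 mm from the vertical weld.
Polar moment about centroid: J = I_x + I_y = [170³/12 + 2×175×85²] + [170×58.89² + 2(175³/12 + 175×28.61²)] = 4707000 mm³.
Direct shear f_v = P/L_w = 250×10³ / 520 = 480.8 N/mm (vertical).
Torsion M = P·e = 250×10³ × 255 = 63750000 N·mm.
Critical point at (x, y) = (116.1, 85) from centroid. f_tx = M·y/J = 1151 N/mm; f_ty = M·x/J = 1572 N/mm.
Resultant f_max = √[f_tx² + (f_v + f_ty)²] = √[1151² + (480.8 + 1572)²] = 2354 N/mm.
Capacity per unit length: φr_n = 0.75 × 0.6 × 550 × (0.707 × 12) = 2100 N/mm.
2354 > 2100 → NOT adequate.

f_max ≈ 2350 N/mm; NOT adequate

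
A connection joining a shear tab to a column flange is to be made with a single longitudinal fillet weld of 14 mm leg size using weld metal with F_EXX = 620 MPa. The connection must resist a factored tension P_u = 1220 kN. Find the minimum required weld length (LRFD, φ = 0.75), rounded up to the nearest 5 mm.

Throat t_e = 0.707 × 14 = 9.898 mm.
φr_n = 0.75 × 0.6 × 620 × 9.898 × 10⁻³ = 2.762 kN/mm.
L_req = P_u / φr_n = 1220 / 2.762 = 441.8 mm total.
Round up → use L = 445 mm.

L = 445 mm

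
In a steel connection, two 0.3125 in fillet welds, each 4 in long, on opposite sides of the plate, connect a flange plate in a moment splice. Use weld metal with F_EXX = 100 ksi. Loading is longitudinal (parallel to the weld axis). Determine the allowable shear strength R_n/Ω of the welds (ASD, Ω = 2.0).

R_n/Ω ≈ 53 kip

Effective throat t_e = 0.707 × 0.3125 = 0.2209 in.
Total length L = 8 in; A_we = 0.2209 × 8 = 1.767 in².
F_nw = 0.6 F_EXX = 0.6 × 100 = 60 ksi.
R_n = 60 × 1.767 = 106 kip; R_n/Ω = 106/2.0 = 53.02 kip.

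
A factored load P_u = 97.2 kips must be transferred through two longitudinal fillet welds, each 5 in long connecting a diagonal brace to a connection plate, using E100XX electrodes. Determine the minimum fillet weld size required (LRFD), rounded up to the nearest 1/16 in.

E100XX → F_EXX = 100 ksi.
Total weld length L = 10 in.
Required throat t_e = P_u / (φ × 0.6 F_EXX × L) = 97.2 / (0.75 × 0.6 × 100 × 10) = 0.216 in.
Required leg w = t_e / 0.707 = 0.3055 in → use 5/16 in.

w = 5/16 in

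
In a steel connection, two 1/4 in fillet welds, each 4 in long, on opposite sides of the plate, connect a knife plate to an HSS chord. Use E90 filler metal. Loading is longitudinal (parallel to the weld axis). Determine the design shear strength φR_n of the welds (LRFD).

E90XX → F_EXX = 90 ksi.
Effective throat t_e = 0.707 × 0.25 = 0.1767 in.
Total length L = 8 in; A_we = 0.1767 × 8 = 1.414 in².
F_nw = 0.6 F_EXX = 0.6 × 90 = 54 ksi.
φR_n = 0.75 × 54 × 1.414 = 57.27 kip.

φR_n ≈ 57.3 kip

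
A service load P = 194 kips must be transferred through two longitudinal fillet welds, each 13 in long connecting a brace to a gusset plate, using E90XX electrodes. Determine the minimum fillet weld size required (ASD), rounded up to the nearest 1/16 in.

w = 7/16 in

E90XX → F_EXX = 90 ksi.
Total weld length L = 26 in.
Required throat t_e = P × Ω / (0.6 F_EXX × L) = 194 × 2.0 / (0.6 × 90 × 26) = 0.2764 in.
Required leg w = t_e / 0.707 = 0.3909 in → use 7/16 in.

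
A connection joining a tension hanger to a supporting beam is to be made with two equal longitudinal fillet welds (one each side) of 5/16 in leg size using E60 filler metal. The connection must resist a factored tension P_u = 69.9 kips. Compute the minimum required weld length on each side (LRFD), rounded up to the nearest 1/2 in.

L = 6 in on each side

E60XX → F_EXX = 60 ksi.
Throat t_e = 0.707 × 0.3125 = 0.2209 in.
φr_n = 0.75 × 0.6 × 60 × 0.2209 = 5.965 kips/in.
L_req = P_u / φr_n = 69.9 / 5.965 = 11.72 in total.
Per side: 11.72 / 2 = 5.859 in.
Round up → use L = 6 in on each side.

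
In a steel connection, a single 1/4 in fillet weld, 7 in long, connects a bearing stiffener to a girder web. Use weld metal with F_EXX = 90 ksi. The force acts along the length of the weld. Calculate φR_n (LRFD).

φR_n ≈ 50.1 kips

Effective throat t_e = 0.707 × 0.25 = 0.1767 in.
Total length L = 7 in; A_we = 0.1767 × 7 = 1.237 in².
F_nw = 0.6 F_EXX = 0.6 × 90 = 54 ksi.
φR_n = 0.75 × 54 × 1.237 = 50.11 kips.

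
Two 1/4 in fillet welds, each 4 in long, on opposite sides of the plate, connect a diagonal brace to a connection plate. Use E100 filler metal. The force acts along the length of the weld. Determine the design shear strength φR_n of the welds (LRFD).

E100XX → F_EXX = 100 ksi.
Effective throat t_e = 0.707 × 0.25 = 0.1767 in.
Total length L = 8 in; A_we = 0.1767 × 8 = 1.414 in².
F_nw = 0.6 F_EXX = 0.6 × 100 = 60 ksi.
φR_n = 0.75 × 60 × 1.414 = 63.63 kips.

φR_n ≈ 63.6 kips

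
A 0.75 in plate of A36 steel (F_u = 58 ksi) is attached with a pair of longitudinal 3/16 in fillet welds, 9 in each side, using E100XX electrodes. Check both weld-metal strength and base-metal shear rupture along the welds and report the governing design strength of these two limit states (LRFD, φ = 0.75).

E100XX → F_EXX = 100 ksi.
t_e = 0.707 × 0.1875 = 0.1326 in; L = 18 in.
Weld metal: φR_n = 0.75 × 0.6 × 100 × 0.1326 × 18 = 107.4 kip.
Base metal (shear rupture): φR_n = 0.75 × 0.6 × 58 × 0.75 × 18 = 352.3 kip.
Governing: weld metal.

φR_n ≈ 107 kip (weld metal governs)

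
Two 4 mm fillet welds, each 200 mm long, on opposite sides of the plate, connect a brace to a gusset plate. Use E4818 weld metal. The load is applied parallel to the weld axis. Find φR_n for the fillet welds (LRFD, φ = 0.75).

E48XX → F_EXX = 480 MPa.
Effective throat t_e = 0.707 × 4 = 2.828 mm.
Total length L = 400 mm; A_we = 2.828 × 400 = 1131 mm².
F_nw = 0.6 F_EXX = 0.6 × 480 = 288 MPa.
φR_n = 0.75 × 288 × 1131 × 10⁻³ = 244.3 kN.

φR_n ≈ 244 kN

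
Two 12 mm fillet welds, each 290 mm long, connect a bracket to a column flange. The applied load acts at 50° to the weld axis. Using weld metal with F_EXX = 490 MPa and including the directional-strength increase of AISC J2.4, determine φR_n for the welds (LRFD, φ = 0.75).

φR_n ≈ 1450 kN

t_e = 0.707 × 12 = 8.484 mm; A_we = 8.484 × 580 = 4921 mm².
Directional factor: 1.0 + 0.5 sin^1.5(50°) = 1.335.
F_nw = 0.6 × 490 × 1.335 = 392.6 MPa.
φR_n = 0.75 × 392.6 × 4921 × 10⁻³ = 1449 kN.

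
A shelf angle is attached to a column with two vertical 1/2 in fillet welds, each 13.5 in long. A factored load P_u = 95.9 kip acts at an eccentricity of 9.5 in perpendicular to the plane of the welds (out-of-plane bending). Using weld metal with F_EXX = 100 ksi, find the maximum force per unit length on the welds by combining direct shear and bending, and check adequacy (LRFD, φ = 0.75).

f_max ≈ 15.4 kip/in; adequate

L_w = 2 × 13.5 = 27 in; section modulus (unit throat) S = 2 × L²/6 = 60.75 in².
Direct shear f_v = P/L_w = 95.9/27 = 3.552 kip/in.
Moment M = P × e = 95.9 × 9.5 = 911.05 kip·in; bending f_b = M/S = 15 kip/in.
f_max = √(f_v² + f_b²) = √(3.552² + 15²) = 15.41 kip/in.
φr_n = 0.75 × 0.6 × 100 × (0.707 × 0.5) = 15.91 kip/in → adequate.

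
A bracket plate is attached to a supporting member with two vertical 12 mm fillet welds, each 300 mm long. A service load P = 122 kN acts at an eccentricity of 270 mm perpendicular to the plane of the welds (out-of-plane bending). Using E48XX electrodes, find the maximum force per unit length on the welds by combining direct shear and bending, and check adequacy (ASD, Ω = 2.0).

E48XX → F_EXX = 480 MPa.
L_w = 2 × 300 = 600 mm; section modulus (unit throat) S = 2 × L²/6 = 30000 mm².
Direct shear f_v = P/L_w = 122×10³/600 = 203.3 N/mm.
Moment M = P × e = 122×10³ × 270 = 32940000 N·mm; bending f_b = M/S = 1098 N/mm.
f_max = √(f_v² + f_b²) = √(203.3² + 1098²) = 1117 N/mm.
r_n/Ω = (1/2.0) × 0.6 × 480 × (0.707 × 12) = 1222 N/mm → adequate.

f_max ≈ 1120 N/mm; adequate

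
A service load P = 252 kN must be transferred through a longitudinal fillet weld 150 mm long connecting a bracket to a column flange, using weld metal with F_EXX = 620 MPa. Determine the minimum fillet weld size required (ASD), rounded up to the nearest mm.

Total weld length L = 150 mm.
Required throat t_e = P × Ω / (0.6 F_EXX × L) = 252 × 2.0 / (0.6 × 620 × 150 × 10⁻³) = 9.032 mm.
Required leg w = t_e / 0.707 = 12.78 mm → use 13 mm.

w = 13 mm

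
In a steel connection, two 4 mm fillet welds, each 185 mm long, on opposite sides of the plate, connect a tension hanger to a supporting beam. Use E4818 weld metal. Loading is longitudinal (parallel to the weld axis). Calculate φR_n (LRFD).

φR_n ≈ 226 kN

E48XX → F_EXX = 480 MPa.
Effective throat t_e = 0.707 × 4 = 2.828 mm.
Total length L = 370 mm; A_we = 2.828 × 370 = 1046 mm².
F_nw = 0.6 F_EXX = 0.6 × 480 = 288 MPa.
φR_n = 0.75 × 288 × 1046 × 10⁻³ = 226 kN.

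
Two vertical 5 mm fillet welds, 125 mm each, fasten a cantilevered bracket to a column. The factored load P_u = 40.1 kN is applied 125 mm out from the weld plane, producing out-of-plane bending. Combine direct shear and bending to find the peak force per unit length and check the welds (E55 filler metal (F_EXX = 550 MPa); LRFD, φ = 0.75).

f_max ≈ 976 N/mm; NOT adequate

L_w = 2 × 125 = 250 mm; section modulus (unit throat) S = 2 × L²/6 = 5208 mm².
Direct shear f_v = P/L_w = 40.1×10³/250 = 160.4 N/mm.
Moment M = P × e = 40.1×10³ × 125 = 5012500 N·mm; bending f_b = M/S = 962.4 N/mm.
f_max = √(f_v² + f_b²) = √(160.4² + 962.4²) = 975.7 N/mm.
φr_n = 0.75 × 0.6 × 550 × (0.707 × 5) = 874.9 N/mm → NOT adequate.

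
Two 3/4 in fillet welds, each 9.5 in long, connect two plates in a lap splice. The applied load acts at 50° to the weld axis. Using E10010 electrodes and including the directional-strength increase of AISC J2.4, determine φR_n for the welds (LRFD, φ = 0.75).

φR_n ≈ 605 kip

E100XX → F_EXX = 100 ksi.
t_e = 0.707 × 0.75 = 0.5302 in; A_we = 0.5302 × 19 = 10.07 in².
Directional factor: 1.0 + 0.5 sin^1.5(50°) = 1.335.
F_nw = 0.6 × 100 × 1.335 = 80.11 ksi.
φR_n = 0.75 × 80.11 × 10.07 = 605.3 kip.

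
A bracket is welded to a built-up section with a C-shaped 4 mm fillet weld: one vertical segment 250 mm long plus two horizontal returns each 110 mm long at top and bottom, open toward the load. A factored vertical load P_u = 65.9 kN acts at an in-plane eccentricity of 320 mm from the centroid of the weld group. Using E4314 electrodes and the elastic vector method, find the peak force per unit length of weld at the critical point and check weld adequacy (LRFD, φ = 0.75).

f_max ≈ 686 N/mm; NOT adequate

E43XX → F_EXX = 430 MPa.
Total weld length L_w = 470 mm. Treat welds as unit-width lines.
Centroid: x̄ = 2×110×55 / 470 = 25.74 mm from the vertical weld.
Polar moment about centroid: J = I_x + I_y = [250³/12 + 2×110×125²] + [250×25.74² + 2(110³/12 + 110×29.26²)] = 5315000 mm³.
Direct shear f_v = P/L_w = 65.9×10³ / 470 = 140.2 N/mm (vertical).
Torsion M = P·e = 65.9×10³ × 320 = 21088000 N·mm.
Critical point at (x, y) = (84.26, 125) from centroid. f_tx = M·y/J = 495.9 N/mm; f_ty = M·x/J = 334.3 N/mm.
Resultant f_max = √[f_tx² + (f_v + f_ty)²] = √[495.9² + (140.2 + 334.3)²] = 686.3 N/mm.
Capacity per unit length: φr_n = 0.75 × 0.6 × 430 × (0.707 × 4) = 547.2 N/mm.
686.3 > 547.2 → NOT adequate.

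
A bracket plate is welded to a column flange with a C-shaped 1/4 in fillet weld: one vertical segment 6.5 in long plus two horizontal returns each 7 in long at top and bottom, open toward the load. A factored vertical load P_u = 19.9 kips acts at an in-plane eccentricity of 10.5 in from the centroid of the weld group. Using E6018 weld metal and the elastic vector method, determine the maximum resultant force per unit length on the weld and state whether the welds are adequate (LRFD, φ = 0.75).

E60XX → F_EXX = 60 ksi.
Total weld length L_w = 20.5 in. Treat welds as unit-width lines.
Centroid: x̄ = 2×7×3.5 / 20.5 = 2.39 in from the vertical weld.
Polar moment about centroid: J = I_x + I_y = [6.5³/12 + 2×7×3.25²] + [6.5×2.39² + 2(7³/12 + 7×1.11²)] = 282.3 in³.
Direct shear f_v = P/L_w = 19.9 / 20.5 = 0.9707 kip/in (vertical).
Torsion M = P·e = 19.9 × 10.5 = 208.95 kip·in.
Critical point at (x, y) = (4.61, 3.25) from centroid. f_tx = M·y/J = 2.406 kip/in; f_ty = M·x/J = 3.412 kip/in.
Resultant f_max = √[f_tx² + (f_v + f_ty)²] = √[2.406² + (0.9707 + 3.412)²] = 4.999 kip/in.
Capacity per unit length: φr_n = 0.75 × 0.6 × 60 × (0.707 × 0.25) = 4.772 kip/in.
4.999 > 4.772 → NOT adequate.

f_max ≈ 5 kip/in; NOT adequate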